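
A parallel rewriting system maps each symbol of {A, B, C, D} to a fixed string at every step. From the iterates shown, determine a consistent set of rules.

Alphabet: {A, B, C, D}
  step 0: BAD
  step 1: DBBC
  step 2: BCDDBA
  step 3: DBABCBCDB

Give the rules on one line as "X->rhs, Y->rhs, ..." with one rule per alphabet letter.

A->B, B->D, C->BA, D->BC

  step 2 ⇒ step 3: BCDDBA ⇒ D·BA·BC·BC·D·B
    A ↦ B
    B ↦ D
    C ↦ BA
    D ↦ BC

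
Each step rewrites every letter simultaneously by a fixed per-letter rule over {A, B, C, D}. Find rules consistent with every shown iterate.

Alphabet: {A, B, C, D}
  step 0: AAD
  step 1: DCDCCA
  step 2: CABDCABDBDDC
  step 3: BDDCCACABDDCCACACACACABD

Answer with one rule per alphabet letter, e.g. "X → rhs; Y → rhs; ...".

A->DC, B->CA, C->BD, D->CA

  step 2 ⇒ step 3: CABDCABDBDDC ⇒ BD·DC·CA·CA·BD·DC·CA·CA·CA·CA·CA·BD
    A ↦ DC
    B ↦ CA
    C ↦ BD
    D ↦ CA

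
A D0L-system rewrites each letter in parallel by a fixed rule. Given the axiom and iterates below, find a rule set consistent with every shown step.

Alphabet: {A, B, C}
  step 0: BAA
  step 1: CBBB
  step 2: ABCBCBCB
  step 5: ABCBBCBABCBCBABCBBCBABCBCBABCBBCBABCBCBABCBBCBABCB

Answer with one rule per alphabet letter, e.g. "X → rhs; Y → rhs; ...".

A->B, B->CB, C->AB

  step 1 ⇒ step 2: CBBB ⇒ AB·CB·CB·CB
    B ↦ CB
    C ↦ AB
  step 0 ⇒ step 1: BAA ⇒ CB·B·B
    A ↦ B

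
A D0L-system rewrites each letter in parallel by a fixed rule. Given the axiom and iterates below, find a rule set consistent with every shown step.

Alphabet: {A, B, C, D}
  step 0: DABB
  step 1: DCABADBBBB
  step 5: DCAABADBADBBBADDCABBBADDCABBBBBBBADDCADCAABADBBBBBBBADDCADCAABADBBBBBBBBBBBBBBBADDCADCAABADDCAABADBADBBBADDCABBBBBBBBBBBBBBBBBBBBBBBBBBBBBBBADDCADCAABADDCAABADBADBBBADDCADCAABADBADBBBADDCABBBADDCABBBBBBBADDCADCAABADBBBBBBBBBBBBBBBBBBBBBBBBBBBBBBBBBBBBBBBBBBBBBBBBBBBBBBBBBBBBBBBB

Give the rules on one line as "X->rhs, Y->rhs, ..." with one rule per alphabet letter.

  step 0 ⇒ step 1: DABB ⇒ DCA·BAD·BB·BB
    A ↦ BAD
    B ↦ BB
    D ↦ DCA
    C ↦ A  (constrained at step 1)

A->BAD, B->BB, C->A, D->DCA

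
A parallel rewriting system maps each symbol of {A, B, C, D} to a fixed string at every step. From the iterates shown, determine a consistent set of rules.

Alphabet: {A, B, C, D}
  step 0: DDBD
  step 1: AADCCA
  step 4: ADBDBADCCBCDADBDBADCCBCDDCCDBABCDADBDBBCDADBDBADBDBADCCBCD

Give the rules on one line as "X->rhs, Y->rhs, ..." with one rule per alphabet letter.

  step 0 ⇒ step 1: DDBD ⇒ A·A·DCC·A
    B ↦ DCC
    D ↦ A
    A ↦ BCD  (constrained at step 1)
    C ↦ DB  (constrained at step 1)

A->BCD, B->DCC, C->DB, D->A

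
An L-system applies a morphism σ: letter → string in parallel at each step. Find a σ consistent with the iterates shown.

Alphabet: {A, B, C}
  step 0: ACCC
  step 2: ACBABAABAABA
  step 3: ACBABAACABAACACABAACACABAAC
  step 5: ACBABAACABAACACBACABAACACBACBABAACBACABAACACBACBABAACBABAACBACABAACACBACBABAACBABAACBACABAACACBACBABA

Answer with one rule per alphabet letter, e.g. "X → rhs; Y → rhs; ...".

  step 2 ⇒ step 3: ACBABAABAABA ⇒ AC·B·ABA·AC·ABA·AC·AC·ABA·AC·AC·ABA·AC
    A ↦ AC
    B ↦ ABA
    C ↦ B

A->AC, B->ABA, C->B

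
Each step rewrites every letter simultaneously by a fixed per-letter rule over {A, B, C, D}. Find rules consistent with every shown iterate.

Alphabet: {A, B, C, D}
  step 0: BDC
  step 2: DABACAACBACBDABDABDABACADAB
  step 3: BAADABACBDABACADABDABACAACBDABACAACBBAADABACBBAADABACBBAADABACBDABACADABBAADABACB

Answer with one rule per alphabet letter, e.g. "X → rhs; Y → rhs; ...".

  step 2 ⇒ step 3: DABACAACBACBDABDABDABACADAB ⇒ BAA·DAB·ACB·DAB·ACA·DAB·DAB·ACA·ACB·DAB·ACA·ACB·BAA·DAB·ACB·BAA·DAB·ACB·BAA·DAB·ACB·DAB·ACA·DAB·BAA·DAB·ACB
    A ↦ DAB
    B ↦ ACB
    C ↦ ACA
    D ↦ BAA

A->DAB, B->ACB, C->ACA, D->BAA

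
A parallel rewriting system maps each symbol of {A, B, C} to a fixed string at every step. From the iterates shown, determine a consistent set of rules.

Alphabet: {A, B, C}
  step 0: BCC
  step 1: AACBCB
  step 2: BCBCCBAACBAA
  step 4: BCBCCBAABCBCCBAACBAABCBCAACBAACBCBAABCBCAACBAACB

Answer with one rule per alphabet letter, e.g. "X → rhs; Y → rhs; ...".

A->BC, B->AA, C->CB

  step 1 ⇒ step 2: AACBCB ⇒ BC·BC·CB·AA·CB·AA
    A ↦ BC
    B ↦ AA
    C ↦ CB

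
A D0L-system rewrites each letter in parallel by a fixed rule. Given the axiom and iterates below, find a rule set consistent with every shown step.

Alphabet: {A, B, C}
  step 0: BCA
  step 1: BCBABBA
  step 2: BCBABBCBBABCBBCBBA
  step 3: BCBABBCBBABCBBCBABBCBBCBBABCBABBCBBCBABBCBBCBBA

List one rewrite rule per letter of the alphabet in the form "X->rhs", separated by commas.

  step 2 ⇒ step 3: BCBABBCBBABCBBCBBA ⇒ BCB·AB·BCB·BA·BCB·BCB·AB·BCB·BCB·BA·BCB·AB·BCB·BCB·AB·BCB·BCB·BA
    A ↦ BA
    B ↦ BCB
    C ↦ AB

A->BA, B->BCB, C->AB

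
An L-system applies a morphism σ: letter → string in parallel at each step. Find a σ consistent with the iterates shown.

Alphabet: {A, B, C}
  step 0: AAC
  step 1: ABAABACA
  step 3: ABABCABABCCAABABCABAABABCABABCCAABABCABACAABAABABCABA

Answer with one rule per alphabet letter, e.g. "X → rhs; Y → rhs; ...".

A->ABA, B->BC, C->CA

  step 0 ⇒ step 1: AAC ⇒ ABA·ABA·CA
    A ↦ ABA
    C ↦ CA
    B ↦ BC  (constrained at step 1)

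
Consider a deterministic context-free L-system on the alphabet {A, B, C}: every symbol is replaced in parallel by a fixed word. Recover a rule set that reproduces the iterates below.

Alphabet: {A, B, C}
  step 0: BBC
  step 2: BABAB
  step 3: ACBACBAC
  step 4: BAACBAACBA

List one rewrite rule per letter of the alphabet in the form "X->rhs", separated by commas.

A->B, B->AC, C->A

  step 3 ⇒ step 4: ACBACBAC ⇒ B·A·AC·B·A·AC·B·A
    A ↦ B
    B ↦ AC
    C ↦ A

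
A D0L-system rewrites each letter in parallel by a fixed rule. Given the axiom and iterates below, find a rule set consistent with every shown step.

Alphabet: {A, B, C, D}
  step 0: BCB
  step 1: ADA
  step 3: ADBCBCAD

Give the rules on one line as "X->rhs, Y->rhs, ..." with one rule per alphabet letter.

  step 0 ⇒ step 1: BCB ⇒ A·D·A
    B ↦ A
    C ↦ D
    A ↦ BC  (constrained at step 1)
    D ↦ AA  (constrained at step 1)

A->BC, B->A, C->D, D->AA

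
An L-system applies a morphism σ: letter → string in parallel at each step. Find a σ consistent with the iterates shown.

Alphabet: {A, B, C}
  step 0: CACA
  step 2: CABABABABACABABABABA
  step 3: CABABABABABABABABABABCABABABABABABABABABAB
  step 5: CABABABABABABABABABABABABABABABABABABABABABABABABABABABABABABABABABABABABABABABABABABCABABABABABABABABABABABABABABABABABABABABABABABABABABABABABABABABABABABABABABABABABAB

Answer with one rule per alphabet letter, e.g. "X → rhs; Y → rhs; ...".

A->BAB, B->A, C->CA

  step 2 ⇒ step 3: CABABABABACABABABABA ⇒ CA·BAB·A·BAB·A·BAB·A·BAB·A·BAB·CA·BAB·A·BAB·A·BAB·A·BAB·A·BAB
    A ↦ BAB
    B ↦ A
    C ↦ CA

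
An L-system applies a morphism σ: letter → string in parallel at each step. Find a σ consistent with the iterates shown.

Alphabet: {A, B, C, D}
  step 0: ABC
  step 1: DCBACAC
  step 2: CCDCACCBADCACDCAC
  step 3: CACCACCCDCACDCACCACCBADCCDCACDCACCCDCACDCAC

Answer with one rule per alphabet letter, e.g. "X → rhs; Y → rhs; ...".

A->D, B->CBA, C->CAC, D->CCD

  step 2 ⇒ step 3: CCDCACCBADCACDCAC ⇒ CAC·CAC·CCD·CAC·D·CAC·CAC·CBA·D·CCD·CAC·D·CAC·CCD·CAC·D·CAC
    A ↦ D
    B ↦ CBA
    C ↦ CAC
    D ↦ CCD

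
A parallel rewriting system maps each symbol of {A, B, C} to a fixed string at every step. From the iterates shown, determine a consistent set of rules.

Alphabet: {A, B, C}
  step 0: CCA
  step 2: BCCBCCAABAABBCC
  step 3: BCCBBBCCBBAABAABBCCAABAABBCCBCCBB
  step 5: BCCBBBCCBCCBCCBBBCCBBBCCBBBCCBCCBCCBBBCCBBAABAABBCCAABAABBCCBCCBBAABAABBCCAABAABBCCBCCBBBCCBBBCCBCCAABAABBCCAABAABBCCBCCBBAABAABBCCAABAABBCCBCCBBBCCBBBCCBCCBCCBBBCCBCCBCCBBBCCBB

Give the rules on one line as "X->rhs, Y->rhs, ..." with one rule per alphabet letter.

  step 2 ⇒ step 3: BCCBCCAABAABBCC ⇒ BCC·B·B·BCC·B·B·AAB·AAB·BCC·AAB·AAB·BCC·BCC·B·B
    A ↦ AAB
    B ↦ BCC
    C ↦ B

A->AAB, B->BCC, C->B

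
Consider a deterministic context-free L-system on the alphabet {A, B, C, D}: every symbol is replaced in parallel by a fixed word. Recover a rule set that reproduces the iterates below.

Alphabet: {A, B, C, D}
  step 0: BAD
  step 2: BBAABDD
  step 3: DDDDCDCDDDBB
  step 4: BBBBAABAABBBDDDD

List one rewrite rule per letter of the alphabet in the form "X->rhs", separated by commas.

  step 3 ⇒ step 4: DDDDCDCDDDBB ⇒ B·B·B·B·AA·B·AA·B·B·B·DD·DD
    B ↦ DD
    C ↦ AA
    D ↦ B
  step 2 ⇒ step 3: BBAABDD ⇒ DD·DD·CD·CD·DD·B·B
    A ↦ CD

A->CD, B->DD, C->AA, D->B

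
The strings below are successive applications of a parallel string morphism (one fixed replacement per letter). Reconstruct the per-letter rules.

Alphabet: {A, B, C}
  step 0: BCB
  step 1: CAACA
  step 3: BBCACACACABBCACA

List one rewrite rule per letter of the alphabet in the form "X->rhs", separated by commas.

  step 0 ⇒ step 1: BCB ⇒ CA·A·CA
    B ↦ CA
    C ↦ A
    A ↦ BB  (constrained at step 1)

A->BB, B->CA, C->A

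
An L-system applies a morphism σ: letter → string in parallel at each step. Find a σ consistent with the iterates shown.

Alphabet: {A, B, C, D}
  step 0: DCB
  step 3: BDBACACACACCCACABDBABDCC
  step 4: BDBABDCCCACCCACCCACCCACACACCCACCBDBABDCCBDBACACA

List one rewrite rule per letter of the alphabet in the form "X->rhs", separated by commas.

  step 3 ⇒ step 4: BDBACACACACCCACABDBABDCC ⇒ BD·BA·BD·CC·CA·CC·CA·CC·CA·CC·CA·CA·CA·CC·CA·CC·BD·BA·BD·CC·BD·BA·CA·CA
    A ↦ CC
    B ↦ BD
    C ↦ CA
    D ↦ BA

A->CC, B->BD, C->CA, D->BA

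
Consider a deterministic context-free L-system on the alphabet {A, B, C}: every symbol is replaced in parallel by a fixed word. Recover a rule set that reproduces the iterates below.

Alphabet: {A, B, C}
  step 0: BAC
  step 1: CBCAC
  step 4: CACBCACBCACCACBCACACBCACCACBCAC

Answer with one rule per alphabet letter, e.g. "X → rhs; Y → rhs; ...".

A->BC, B->C, C->AC

  step 0 ⇒ step 1: BAC ⇒ C·BC·AC
    A ↦ BC
    B ↦ C
    C ↦ AC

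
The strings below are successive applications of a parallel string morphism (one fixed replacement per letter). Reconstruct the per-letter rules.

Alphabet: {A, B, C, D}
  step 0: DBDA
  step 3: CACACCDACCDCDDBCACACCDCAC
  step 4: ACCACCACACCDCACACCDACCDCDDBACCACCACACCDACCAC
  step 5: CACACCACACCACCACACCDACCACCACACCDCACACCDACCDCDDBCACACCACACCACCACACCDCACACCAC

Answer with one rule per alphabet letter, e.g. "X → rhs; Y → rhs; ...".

A->C, B->DB, C->AC, D->CD

  step 4 ⇒ step 5: ACCACCACACCDCACACCDACCDCDDBACCACCACACCDACCAC ⇒ C·AC·AC·C·AC·AC·C·AC·C·AC·AC·CD·AC·C·AC·C·AC·AC·CD·C·AC·AC·CD·AC·CD·CD·DB·C·AC·AC·C·AC·AC·C·AC·C·AC·AC·CD·C·AC·AC·C·AC
    A ↦ C
    B ↦ DB
    C ↦ AC
    D ↦ CD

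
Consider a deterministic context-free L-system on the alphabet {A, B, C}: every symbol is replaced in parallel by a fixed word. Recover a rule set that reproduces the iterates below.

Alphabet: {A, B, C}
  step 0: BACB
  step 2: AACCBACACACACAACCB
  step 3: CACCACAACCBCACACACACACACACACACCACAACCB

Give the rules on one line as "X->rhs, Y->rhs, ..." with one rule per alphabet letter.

  step 2 ⇒ step 3: AACCBACACACACAACCB ⇒ CAC·CAC·A·A·CCB·CAC·A·CAC·A·CAC·A·CAC·A·CAC·CAC·A·A·CCB
    A ↦ CAC
    B ↦ CCB
    C ↦ A

A->CAC, B->CCB, C->A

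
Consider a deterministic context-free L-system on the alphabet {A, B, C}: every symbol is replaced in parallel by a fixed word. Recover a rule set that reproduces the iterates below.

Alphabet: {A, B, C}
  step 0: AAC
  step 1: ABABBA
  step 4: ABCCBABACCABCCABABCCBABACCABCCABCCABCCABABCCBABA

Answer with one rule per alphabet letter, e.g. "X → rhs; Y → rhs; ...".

  step 0 ⇒ step 1: AAC ⇒ AB·AB·BA
    A ↦ AB
    C ↦ BA
    B ↦ CC  (constrained at step 1)

A->AB, B->CC, C->BA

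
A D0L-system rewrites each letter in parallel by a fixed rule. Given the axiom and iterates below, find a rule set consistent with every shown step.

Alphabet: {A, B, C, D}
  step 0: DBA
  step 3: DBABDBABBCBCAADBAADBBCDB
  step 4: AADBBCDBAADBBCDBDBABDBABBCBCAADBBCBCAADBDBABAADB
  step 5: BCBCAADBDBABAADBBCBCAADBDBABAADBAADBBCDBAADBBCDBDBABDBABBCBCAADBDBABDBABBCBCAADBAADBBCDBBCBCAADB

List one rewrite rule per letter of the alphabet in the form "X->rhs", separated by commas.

A->BC, B->DB, C->AB, D->AA

  step 4 ⇒ step 5: AADBBCDBAADBBCDBDBABDBABBCBCAADBBCBCAADBDBABAADB ⇒ BC·BC·AA·DB·DB·AB·AA·DB·BC·BC·AA·DB·DB·AB·AA·DB·AA·DB·BC·DB·AA·DB·BC·DB·DB·AB·DB·AB·BC·BC·AA·DB·DB·AB·DB·AB·BC·BC·AA·DB·AA·DB·BC·DB·BC·BC·AA·DB
    A ↦ BC
    B ↦ DB
    C ↦ AB
    D ↦ AA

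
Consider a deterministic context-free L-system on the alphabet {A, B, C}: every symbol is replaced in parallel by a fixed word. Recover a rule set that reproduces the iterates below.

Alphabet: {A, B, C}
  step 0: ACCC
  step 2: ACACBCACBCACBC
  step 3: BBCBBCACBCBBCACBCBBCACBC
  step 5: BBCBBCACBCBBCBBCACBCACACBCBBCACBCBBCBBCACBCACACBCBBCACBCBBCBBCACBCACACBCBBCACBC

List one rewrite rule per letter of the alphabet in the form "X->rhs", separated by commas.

  step 2 ⇒ step 3: ACACBCACBCACBC ⇒ B·BC·B·BC·AC·BC·B·BC·AC·BC·B·BC·AC·BC
    A ↦ B
    B ↦ AC
    C ↦ BC

A->B, B->AC, C->BC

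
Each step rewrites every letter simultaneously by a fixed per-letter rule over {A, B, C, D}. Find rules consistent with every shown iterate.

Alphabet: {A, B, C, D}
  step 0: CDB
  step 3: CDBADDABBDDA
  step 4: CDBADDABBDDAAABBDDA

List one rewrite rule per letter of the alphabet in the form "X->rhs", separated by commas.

  step 3 ⇒ step 4: CDBADDABBDDA ⇒ CD·B·A·DDA·B·B·DDA·A·A·B·B·DDA
    A ↦ DDA
    B ↦ A
    C ↦ CD
    D ↦ B

A->DDA, B->A, C->CD, D->B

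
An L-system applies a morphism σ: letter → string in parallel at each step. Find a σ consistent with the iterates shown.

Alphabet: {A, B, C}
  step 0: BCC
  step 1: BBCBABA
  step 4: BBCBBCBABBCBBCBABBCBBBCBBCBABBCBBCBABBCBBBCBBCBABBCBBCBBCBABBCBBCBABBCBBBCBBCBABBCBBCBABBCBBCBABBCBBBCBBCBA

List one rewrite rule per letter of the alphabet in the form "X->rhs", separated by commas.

A->B, B->BBC, C->BA

  step 0 ⇒ step 1: BCC ⇒ BBC·BA·BA
    B ↦ BBC
    C ↦ BA
    A ↦ B  (constrained at step 1)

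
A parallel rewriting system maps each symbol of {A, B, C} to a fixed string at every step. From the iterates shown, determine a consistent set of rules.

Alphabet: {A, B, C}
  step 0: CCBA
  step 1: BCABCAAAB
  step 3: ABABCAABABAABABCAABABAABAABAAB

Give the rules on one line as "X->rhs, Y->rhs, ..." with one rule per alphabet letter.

  step 0 ⇒ step 1: CCBA ⇒ BCA·BCA·A·AB
    A ↦ AB
    B ↦ A
    C ↦ BCA

A->AB, B->A, C->BCA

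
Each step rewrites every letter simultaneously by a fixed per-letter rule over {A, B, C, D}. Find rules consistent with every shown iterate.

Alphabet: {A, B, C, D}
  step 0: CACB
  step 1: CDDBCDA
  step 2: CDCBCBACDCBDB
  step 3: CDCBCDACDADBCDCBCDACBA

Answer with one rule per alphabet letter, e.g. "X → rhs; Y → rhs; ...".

  step 2 ⇒ step 3: CDCBCBACDCBDB ⇒ CD·CB·CD·A·CD·A·DB·CD·CB·CD·A·CB·A
    A ↦ DB
    B ↦ A
    C ↦ CD
    D ↦ CB

A->DB, B->A, C->CD, D->CB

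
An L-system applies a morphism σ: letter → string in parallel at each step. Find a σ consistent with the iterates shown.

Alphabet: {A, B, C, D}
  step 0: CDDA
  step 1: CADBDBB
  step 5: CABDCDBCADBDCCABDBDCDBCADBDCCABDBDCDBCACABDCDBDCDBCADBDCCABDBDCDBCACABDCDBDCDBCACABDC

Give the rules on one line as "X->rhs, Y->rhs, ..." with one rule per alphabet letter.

A->B, B->DC, C->CA, D->DB

  step 0 ⇒ step 1: CDDA ⇒ CA·DB·DB·B
    A ↦ B
    C ↦ CA
    D ↦ DB
    B ↦ DC  (constrained at step 1)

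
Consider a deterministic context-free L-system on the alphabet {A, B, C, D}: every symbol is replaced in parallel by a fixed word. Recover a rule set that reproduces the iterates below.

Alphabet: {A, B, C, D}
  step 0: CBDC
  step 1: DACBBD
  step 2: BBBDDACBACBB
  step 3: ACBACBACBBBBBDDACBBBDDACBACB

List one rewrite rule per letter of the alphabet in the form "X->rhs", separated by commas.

A->BBD, B->ACB, C->D, D->B

  step 2 ⇒ step 3: BBBDDACBACBB ⇒ ACB·ACB·ACB·B·B·BBD·D·ACB·BBD·D·ACB·ACB
    A ↦ BBD
    B ↦ ACB
    C ↦ D
    D ↦ B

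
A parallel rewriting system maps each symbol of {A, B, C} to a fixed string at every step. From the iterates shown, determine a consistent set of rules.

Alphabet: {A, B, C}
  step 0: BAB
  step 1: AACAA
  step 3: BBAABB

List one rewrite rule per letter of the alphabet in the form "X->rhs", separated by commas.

  step 0 ⇒ step 1: BAB ⇒ AA·C·AA
    A ↦ C
    B ↦ AA
    C ↦ B  (constrained at step 1)

A->C, B->AA, C->B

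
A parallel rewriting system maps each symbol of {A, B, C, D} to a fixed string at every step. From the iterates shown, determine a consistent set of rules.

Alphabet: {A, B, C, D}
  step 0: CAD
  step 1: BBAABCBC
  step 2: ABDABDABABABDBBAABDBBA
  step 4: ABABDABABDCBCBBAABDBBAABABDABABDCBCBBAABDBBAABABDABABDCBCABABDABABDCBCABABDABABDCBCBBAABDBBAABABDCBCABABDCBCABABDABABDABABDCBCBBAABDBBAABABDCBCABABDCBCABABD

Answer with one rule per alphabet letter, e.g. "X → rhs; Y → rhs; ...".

A->AB, B->ABD, C->BBA, D->CBC

  step 1 ⇒ step 2: BBAABCBC ⇒ ABD·ABD·AB·AB·ABD·BBA·ABD·BBA
    A ↦ AB
    B ↦ ABD
    C ↦ BBA
  step 0 ⇒ step 1: CAD ⇒ BBA·AB·CBC
    D ↦ CBC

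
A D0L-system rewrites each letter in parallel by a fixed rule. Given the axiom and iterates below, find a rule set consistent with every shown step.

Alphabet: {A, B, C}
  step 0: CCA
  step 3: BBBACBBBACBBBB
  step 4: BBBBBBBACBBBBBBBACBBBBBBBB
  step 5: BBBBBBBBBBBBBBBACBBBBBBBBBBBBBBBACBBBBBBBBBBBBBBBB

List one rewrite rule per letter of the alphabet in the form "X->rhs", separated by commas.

A->B, B->BB, C->AC

  step 4 ⇒ step 5: BBBBBBBACBBBBBBBACBBBBBBBB ⇒ BB·BB·BB·BB·BB·BB·BB·B·AC·BB·BB·BB·BB·BB·BB·BB·B·AC·BB·BB·BB·BB·BB·BB·BB·BB
    A ↦ B
    B ↦ BB
    C ↦ AC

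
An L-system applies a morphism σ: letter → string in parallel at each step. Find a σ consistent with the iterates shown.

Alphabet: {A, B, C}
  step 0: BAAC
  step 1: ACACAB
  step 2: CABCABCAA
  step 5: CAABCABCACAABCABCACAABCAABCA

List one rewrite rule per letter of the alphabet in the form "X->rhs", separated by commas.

A->CA, B->A, C->B

  step 1 ⇒ step 2: ACACAB ⇒ CA·B·CA·B·CA·A
    A ↦ CA
    B ↦ A
    C ↦ B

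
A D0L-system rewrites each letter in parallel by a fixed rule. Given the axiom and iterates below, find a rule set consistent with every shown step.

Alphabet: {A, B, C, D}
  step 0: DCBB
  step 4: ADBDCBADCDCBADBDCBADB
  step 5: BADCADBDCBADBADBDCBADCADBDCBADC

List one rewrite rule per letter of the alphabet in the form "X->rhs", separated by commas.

  step 4 ⇒ step 5: ADBDCBADCDCBADBDCBADB ⇒ B·A·DC·A·DB·DC·B·A·DB·A·DB·DC·B·A·DC·A·DB·DC·B·A·DC
    A ↦ B
    B ↦ DC
    C ↦ DB
    D ↦ A

A->B, B->DC, C->DB, D->A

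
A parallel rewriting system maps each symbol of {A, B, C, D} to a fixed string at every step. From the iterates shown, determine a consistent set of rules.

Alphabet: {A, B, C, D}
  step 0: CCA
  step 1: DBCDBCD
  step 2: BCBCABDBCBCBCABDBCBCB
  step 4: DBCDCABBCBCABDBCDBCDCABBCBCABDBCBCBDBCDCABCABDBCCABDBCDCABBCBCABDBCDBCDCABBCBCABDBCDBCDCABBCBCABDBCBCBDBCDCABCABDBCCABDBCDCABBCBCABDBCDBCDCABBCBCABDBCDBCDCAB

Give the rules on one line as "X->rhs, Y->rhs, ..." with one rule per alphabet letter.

A->D, B->CAB, C->DBC, D->BCB

  step 1 ⇒ step 2: DBCDBCD ⇒ BCB·CAB·DBC·BCB·CAB·DBC·BCB
    B ↦ CAB
    C ↦ DBC
    D ↦ BCB
  step 0 ⇒ step 1: CCA ⇒ DBC·DBC·D
    A ↦ D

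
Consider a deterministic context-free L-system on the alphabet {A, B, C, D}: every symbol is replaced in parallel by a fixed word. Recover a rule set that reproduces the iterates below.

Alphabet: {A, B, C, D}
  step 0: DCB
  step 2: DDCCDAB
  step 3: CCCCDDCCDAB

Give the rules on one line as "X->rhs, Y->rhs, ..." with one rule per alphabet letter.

  step 2 ⇒ step 3: DDCCDAB ⇒ CC·CC·D·D·CC·D·AB
    A ↦ D
    B ↦ AB
    C ↦ D
    D ↦ CC

A->D, B->AB, C->D, D->CC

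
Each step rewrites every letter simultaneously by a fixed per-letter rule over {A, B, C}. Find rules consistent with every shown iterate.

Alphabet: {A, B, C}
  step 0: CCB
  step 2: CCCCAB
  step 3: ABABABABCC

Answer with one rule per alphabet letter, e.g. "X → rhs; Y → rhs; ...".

A->C, B->C, C->AB

  step 2 ⇒ step 3: CCCCAB ⇒ AB·AB·AB·AB·C·C
    A ↦ C
    B ↦ C
    C ↦ AB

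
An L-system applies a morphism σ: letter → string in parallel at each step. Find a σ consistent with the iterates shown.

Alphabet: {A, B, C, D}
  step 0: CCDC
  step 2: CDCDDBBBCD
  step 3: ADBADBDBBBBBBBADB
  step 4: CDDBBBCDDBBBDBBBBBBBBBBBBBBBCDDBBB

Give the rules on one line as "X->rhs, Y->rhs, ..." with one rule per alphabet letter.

A->CD, B->BB, C->A, D->DB

  step 3 ⇒ step 4: ADBADBDBBBBBBBADB ⇒ CD·DB·BB·CD·DB·BB·DB·BB·BB·BB·BB·BB·BB·BB·CD·DB·BB
    A ↦ CD
    B ↦ BB
    D ↦ DB
  step 2 ⇒ step 3: CDCDDBBBCD ⇒ A·DB·A·DB·DB·BB·BB·BB·A·DB
    C ↦ A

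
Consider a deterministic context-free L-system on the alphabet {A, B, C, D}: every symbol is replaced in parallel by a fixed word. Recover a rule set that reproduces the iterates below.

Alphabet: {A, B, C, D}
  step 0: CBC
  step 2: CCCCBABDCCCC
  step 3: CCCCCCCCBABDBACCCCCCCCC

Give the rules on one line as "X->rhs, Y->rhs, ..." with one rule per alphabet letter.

  step 2 ⇒ step 3: CCCCBABDCCCC ⇒ CC·CC·CC·CC·BA·BD·BA·C·CC·CC·CC·CC
    A ↦ BD
    B ↦ BA
    C ↦ CC
    D ↦ C

A->BD, B->BA, C->CC, D->C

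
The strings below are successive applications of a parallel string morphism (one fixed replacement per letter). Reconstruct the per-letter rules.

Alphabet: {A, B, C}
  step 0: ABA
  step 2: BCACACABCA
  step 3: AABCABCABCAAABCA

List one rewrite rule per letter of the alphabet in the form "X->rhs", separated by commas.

A->CA, B->AA, C->B

  step 2 ⇒ step 3: BCACACABCA ⇒ AA·B·CA·B·CA·B·CA·AA·B·CA
    A ↦ CA
    B ↦ AA
    C ↦ B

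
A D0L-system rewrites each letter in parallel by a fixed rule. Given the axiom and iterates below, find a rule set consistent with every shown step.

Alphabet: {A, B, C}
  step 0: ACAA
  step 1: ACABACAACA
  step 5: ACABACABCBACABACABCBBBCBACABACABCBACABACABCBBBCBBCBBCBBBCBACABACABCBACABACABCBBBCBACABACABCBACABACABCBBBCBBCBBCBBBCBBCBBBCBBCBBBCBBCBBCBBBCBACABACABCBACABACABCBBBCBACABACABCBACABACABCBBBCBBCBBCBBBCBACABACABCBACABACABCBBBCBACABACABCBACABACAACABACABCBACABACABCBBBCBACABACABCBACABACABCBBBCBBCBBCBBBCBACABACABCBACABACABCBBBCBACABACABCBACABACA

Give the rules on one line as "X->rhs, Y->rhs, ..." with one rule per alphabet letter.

A->ACA, B->BCB, C->B

  step 0 ⇒ step 1: ACAA ⇒ ACA·B·ACA·ACA
    A ↦ ACA
    C ↦ B
    B ↦ BCB  (constrained at step 1)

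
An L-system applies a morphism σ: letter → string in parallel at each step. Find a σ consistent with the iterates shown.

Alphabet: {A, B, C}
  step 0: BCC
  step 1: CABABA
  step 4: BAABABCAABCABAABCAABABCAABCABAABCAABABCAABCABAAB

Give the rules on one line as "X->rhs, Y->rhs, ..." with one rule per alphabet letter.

A->AB, B->CA, C->BA

  step 0 ⇒ step 1: BCC ⇒ CA·BA·BA
    B ↦ CA
    C ↦ BA
    A ↦ AB  (constrained at step 1)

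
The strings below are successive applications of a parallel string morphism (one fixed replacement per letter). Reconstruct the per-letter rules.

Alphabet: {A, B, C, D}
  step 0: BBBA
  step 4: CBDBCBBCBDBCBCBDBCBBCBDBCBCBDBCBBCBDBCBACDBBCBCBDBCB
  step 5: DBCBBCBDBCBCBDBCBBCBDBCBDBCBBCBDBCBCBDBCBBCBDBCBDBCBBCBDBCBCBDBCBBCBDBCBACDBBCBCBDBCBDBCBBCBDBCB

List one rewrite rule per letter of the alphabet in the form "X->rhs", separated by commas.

  step 4 ⇒ step 5: CBDBCBBCBDBCBCBDBCBBCBDBCBCBDBCBBCBDBCBACDBBCBCBDBCB ⇒ DB·CB·B·CB·DB·CB·CB·DB·CB·B·CB·DB·CB·DB·CB·B·CB·DB·CB·CB·DB·CB·B·CB·DB·CB·DB·CB·B·CB·DB·CB·CB·DB·CB·B·CB·DB·CB·AC·DB·B·CB·CB·DB·CB·DB·CB·B·CB·DB·CB
    A ↦ AC
    B ↦ CB
    C ↦ DB
    D ↦ B

A->AC, B->CB, C->DB, D->B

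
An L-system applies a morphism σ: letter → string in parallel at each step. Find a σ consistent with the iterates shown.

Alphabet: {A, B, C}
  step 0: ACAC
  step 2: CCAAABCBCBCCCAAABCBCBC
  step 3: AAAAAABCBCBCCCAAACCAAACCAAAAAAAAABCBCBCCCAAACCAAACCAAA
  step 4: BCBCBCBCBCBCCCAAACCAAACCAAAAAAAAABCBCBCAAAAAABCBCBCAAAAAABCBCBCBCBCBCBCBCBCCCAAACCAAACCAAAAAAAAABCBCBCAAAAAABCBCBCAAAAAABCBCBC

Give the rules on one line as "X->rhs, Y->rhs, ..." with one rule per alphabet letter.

  step 3 ⇒ step 4: AAAAAABCBCBCCCAAACCAAACCAAAAAAAAABCBCBCCCAAACCAAACCAAA ⇒ BC·BC·BC·BC·BC·BC·CC·AAA·CC·AAA·CC·AAA·AAA·AAA·BC·BC·BC·AAA·AAA·BC·BC·BC·AAA·AAA·BC·BC·BC·BC·BC·BC·BC·BC·BC·CC·AAA·CC·AAA·CC·AAA·AAA·AAA·BC·BC·BC·AAA·AAA·BC·BC·BC·AAA·AAA·BC·BC·BC
    A ↦ BC
    B ↦ CC
    C ↦ AAA

A->BC, B->CC, C->AAA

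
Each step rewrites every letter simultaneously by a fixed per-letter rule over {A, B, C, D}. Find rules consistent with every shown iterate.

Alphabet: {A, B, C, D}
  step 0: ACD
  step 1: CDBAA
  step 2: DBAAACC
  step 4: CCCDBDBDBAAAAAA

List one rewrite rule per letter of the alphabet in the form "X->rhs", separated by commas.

  step 1 ⇒ step 2: CDBAA ⇒ DB·AA·A·C·C
    A ↦ C
    B ↦ A
    C ↦ DB
    D ↦ AA

A->C, B->A, C->DB, D->AA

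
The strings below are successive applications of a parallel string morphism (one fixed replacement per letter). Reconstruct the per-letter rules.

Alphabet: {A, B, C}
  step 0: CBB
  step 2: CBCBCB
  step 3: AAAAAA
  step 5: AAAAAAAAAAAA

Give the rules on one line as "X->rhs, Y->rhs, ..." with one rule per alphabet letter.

  step 2 ⇒ step 3: CBCBCB ⇒ A·A·A·A·A·A
    B ↦ A
    C ↦ A
    A ↦ CB  (constrained at step 3)

A->CB, B->A, C->A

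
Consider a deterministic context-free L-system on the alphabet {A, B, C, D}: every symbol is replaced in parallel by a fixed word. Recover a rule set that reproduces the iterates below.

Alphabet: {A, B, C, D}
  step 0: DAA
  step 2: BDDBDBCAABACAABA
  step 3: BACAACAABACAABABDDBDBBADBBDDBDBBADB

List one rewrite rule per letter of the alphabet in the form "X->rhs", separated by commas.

  step 2 ⇒ step 3: BDDBDBCAABACAABA ⇒ BA·CAA·CAA·BA·CAA·BA·BD·DB·DB·BA·DB·BD·DB·DB·BA·DB
    A ↦ DB
    B ↦ BA
    C ↦ BD
    D ↦ CAA

A->DB, B->BA, C->BD, D->CAA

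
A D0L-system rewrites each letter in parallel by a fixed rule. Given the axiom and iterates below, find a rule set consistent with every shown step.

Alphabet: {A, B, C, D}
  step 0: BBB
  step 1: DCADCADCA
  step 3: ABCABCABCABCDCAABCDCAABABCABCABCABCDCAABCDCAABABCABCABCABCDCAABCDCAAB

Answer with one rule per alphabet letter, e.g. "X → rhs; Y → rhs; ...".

A->ABC, B->DCA, C->AB, D->AAA

  step 0 ⇒ step 1: BBB ⇒ DCA·DCA·DCA
    B ↦ DCA
    A ↦ ABC  (constrained at step 1)
    C ↦ AB  (constrained at step 1)
    D ↦ AAA  (constrained at step 1)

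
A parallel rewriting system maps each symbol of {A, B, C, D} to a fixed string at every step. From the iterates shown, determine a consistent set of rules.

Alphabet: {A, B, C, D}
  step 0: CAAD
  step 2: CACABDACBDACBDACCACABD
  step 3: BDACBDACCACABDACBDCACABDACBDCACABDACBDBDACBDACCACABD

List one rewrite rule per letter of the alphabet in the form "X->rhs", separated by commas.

  step 2 ⇒ step 3: CACABDACBDACBDACCACABD ⇒ BD·AC·BD·AC·CAC·ABD·AC·BD·CAC·ABD·AC·BD·CAC·ABD·AC·BD·BD·AC·BD·AC·CAC·ABD
    A ↦ AC
    B ↦ CAC
    C ↦ BD
    D ↦ ABD

A->AC, B->CAC, C->BD, D->ABD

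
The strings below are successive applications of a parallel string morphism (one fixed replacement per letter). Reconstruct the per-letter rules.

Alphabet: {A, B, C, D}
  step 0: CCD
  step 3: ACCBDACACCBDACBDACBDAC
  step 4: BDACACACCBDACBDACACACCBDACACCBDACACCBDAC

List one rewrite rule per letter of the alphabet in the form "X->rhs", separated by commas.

  step 3 ⇒ step 4: ACCBDACACCBDACBDACBDAC ⇒ BD·AC·AC·A·CC·BD·AC·BD·AC·AC·A·CC·BD·AC·A·CC·BD·AC·A·CC·BD·AC
    A ↦ BD
    B ↦ A
    C ↦ AC
    D ↦ CC

A->BD, B->A, C->AC, D->CC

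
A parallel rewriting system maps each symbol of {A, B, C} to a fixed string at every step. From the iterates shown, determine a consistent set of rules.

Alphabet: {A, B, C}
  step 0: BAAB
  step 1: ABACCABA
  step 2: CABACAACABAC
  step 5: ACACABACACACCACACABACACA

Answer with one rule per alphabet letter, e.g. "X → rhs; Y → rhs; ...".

A->C, B->ABA, C->A

  step 1 ⇒ step 2: ABACCABA ⇒ C·ABA·C·A·A·C·ABA·C
    A ↦ C
    B ↦ ABA
    C ↦ A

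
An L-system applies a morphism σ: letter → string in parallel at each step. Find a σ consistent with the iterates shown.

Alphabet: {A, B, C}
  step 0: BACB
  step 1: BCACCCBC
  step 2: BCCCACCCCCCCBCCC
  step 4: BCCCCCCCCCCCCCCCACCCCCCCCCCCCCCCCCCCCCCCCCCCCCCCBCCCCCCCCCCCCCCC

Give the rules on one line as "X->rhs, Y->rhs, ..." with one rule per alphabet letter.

A->AC, B->BC, C->CC

  step 1 ⇒ step 2: BCACCCBC ⇒ BC·CC·AC·CC·CC·CC·BC·CC
    A ↦ AC
    B ↦ BC
    C ↦ CC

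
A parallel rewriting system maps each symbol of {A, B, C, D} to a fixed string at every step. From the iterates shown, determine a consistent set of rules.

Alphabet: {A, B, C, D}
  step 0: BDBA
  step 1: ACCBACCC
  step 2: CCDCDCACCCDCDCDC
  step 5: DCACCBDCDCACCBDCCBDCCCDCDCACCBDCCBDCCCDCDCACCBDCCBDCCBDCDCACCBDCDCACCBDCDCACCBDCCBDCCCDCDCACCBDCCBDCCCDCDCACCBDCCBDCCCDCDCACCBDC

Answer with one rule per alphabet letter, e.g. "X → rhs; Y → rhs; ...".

  step 1 ⇒ step 2: ACCBACCC ⇒ CC·DC·DC·AC·CC·DC·DC·DC
    A ↦ CC
    B ↦ AC
    C ↦ DC
  step 0 ⇒ step 1: BDBA ⇒ AC·CB·AC·CC
    D ↦ CB

A->CC, B->AC, C->DC, D->CB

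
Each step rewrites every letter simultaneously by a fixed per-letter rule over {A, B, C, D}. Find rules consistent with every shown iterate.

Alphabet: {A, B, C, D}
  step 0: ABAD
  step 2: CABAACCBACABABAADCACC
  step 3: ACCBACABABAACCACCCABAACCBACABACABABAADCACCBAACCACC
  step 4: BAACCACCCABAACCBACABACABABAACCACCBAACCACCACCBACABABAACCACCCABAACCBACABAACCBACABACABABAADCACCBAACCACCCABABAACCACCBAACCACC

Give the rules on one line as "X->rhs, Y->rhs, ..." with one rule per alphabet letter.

  step 3 ⇒ step 4: ACCBACABABAACCACCCABAACCBACABACABABAADCACCBAACCACC ⇒ BA·ACC·ACC·CA·BA·ACC·BA·CA·BA·CA·BA·BA·ACC·ACC·BA·ACC·ACC·ACC·BA·CA·BA·BA·ACC·ACC·CA·BA·ACC·BA·CA·BA·ACC·BA·CA·BA·CA·BA·BA·ADC·ACC·BA·ACC·ACC·CA·BA·BA·ACC·ACC·BA·ACC·ACC
    A ↦ BA
    B ↦ CA
    C ↦ ACC
    D ↦ ADC

A->BA, B->CA, C->ACC, D->ADC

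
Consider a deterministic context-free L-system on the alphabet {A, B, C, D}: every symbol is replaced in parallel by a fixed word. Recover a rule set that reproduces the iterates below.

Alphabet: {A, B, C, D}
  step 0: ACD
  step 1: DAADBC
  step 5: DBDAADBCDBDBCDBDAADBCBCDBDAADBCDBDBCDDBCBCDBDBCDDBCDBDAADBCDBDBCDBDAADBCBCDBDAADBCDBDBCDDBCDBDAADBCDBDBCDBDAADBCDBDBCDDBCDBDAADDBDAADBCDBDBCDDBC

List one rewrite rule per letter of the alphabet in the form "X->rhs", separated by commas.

A->D, B->DBD, C->AAD, D->BC

  step 0 ⇒ step 1: ACD ⇒ D·AAD·BC
    A ↦ D
    C ↦ AAD
    D ↦ BC
    B ↦ DBD  (constrained at step 1)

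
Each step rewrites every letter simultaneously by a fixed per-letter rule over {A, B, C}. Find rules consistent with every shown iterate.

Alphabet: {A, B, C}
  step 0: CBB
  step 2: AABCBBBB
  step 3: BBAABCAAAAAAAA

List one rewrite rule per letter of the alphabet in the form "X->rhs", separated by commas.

  step 2 ⇒ step 3: AABCBBBB ⇒ B·B·AA·BC·AA·AA·AA·AA
    A ↦ B
    B ↦ AA
    C ↦ BC

A->B, B->AA, C->BC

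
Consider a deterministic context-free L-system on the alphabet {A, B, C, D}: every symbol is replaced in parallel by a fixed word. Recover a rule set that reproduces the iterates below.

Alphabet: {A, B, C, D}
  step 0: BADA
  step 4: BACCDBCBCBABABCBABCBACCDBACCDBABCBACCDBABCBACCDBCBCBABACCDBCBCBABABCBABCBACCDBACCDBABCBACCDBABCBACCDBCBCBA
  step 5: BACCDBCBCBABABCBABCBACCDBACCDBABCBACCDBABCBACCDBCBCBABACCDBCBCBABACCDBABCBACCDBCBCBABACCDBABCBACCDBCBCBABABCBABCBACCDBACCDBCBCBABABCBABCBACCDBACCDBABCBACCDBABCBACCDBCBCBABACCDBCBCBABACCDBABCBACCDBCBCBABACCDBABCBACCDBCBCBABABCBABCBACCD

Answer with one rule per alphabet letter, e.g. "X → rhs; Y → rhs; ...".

A->CCD, B->BA, C->BC, D->BA

  step 4 ⇒ step 5: BACCDBCBCBABABCBABCBACCDBACCDBABCBACCDBABCBACCDBCBCBABACCDBCBCBABABCBABCBACCDBACCDBABCBACCDBABCBACCDBCBCBA ⇒ BA·CCD·BC·BC·BA·BA·BC·BA·BC·BA·CCD·BA·CCD·BA·BC·BA·CCD·BA·BC·BA·CCD·BC·BC·BA·BA·CCD·BC·BC·BA·BA·CCD·BA·BC·BA·CCD·BC·BC·BA·BA·CCD·BA·BC·BA·CCD·BC·BC·BA·BA·BC·BA·BC·BA·CCD·BA·CCD·BC·BC·BA·BA·BC·BA·BC·BA·CCD·BA·CCD·BA·BC·BA·CCD·BA·BC·BA·CCD·BC·BC·BA·BA·CCD·BC·BC·BA·BA·CCD·BA·BC·BA·CCD·BC·BC·BA·BA·CCD·BA·BC·BA·CCD·BC·BC·BA·BA·BC·BA·BC·BA·CCD
    A ↦ CCD
    B ↦ BA
    C ↦ BC
    D ↦ BA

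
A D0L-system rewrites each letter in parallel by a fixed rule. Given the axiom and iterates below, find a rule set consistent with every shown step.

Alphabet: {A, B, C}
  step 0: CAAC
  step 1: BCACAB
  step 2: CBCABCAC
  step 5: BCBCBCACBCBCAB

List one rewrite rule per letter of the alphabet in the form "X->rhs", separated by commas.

  step 1 ⇒ step 2: BCACAB ⇒ C·B·CA·B·CA·C
    A ↦ CA
    B ↦ C
    C ↦ B

A->CA, B->C, C->B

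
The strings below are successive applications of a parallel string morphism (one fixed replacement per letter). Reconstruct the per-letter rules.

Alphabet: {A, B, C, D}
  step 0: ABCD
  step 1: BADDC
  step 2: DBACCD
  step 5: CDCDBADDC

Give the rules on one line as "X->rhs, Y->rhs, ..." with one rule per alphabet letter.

A->BA, B->D, C->D, D->C

  step 1 ⇒ step 2: BADDC ⇒ D·BA·C·C·D
    A ↦ BA
    B ↦ D
    C ↦ D
    D ↦ C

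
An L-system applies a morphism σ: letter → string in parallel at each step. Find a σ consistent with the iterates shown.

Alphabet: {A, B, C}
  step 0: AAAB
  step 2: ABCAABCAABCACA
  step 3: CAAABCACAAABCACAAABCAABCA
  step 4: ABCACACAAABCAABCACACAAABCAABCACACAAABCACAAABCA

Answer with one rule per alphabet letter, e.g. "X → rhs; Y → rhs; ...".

  step 3 ⇒ step 4: CAAABCACAAABCACAAABCAABCA ⇒ AB·CA·CA·CA·A·AB·CA·AB·CA·CA·CA·A·AB·CA·AB·CA·CA·CA·A·AB·CA·CA·A·AB·CA
    A ↦ CA
    B ↦ A
    C ↦ AB

A->CA, B->A, C->AB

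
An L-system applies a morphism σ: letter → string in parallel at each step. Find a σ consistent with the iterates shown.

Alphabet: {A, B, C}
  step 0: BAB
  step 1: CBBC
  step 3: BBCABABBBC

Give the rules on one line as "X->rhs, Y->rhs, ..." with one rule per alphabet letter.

A->BB, B->C, C->AB

  step 0 ⇒ step 1: BAB ⇒ C·BB·C
    A ↦ BB
    B ↦ C
    C ↦ AB  (constrained at step 1)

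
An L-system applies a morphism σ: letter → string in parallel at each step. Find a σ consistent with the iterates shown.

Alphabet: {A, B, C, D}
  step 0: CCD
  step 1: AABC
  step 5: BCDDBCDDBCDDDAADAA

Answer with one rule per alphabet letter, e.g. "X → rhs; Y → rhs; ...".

  step 0 ⇒ step 1: CCD ⇒ A·A·BC
    C ↦ A
    D ↦ BC
    A ↦ D  (constrained at step 1)
    B ↦ DA  (constrained at step 1)

A->D, B->DA, C->A, D->BC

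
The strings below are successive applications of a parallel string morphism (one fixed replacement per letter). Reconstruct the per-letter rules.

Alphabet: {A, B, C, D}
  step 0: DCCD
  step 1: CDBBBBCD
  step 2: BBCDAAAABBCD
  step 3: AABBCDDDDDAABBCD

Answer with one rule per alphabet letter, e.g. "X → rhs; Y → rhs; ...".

  step 2 ⇒ step 3: BBCDAAAABBCD ⇒ A·A·BB·CD·D·D·D·D·A·A·BB·CD
    A ↦ D
    B ↦ A
    C ↦ BB
    D ↦ CD

A->D, B->A, C->BB, D->CD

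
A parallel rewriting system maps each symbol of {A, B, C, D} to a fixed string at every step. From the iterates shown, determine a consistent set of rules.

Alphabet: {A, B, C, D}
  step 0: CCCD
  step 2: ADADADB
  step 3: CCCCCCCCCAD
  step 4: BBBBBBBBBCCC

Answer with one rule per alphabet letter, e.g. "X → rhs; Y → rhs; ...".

A->CC, B->AD, C->B, D->C

  step 3 ⇒ step 4: CCCCCCCCCAD ⇒ B·B·B·B·B·B·B·B·B·CC·C
    A ↦ CC
    C ↦ B
    D ↦ C
  step 2 ⇒ step 3: ADADADB ⇒ CC·C·CC·C·CC·C·AD
    B ↦ AD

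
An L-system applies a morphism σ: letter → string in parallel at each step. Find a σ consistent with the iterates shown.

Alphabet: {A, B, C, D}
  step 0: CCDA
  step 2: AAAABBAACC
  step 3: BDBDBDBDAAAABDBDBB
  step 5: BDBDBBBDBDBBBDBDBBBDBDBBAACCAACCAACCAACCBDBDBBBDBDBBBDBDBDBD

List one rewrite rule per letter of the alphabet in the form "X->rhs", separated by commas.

A->BD, B->AA, C->B, D->CC

  step 2 ⇒ step 3: AAAABBAACC ⇒ BD·BD·BD·BD·AA·AA·BD·BD·B·B
    A ↦ BD
    B ↦ AA
    C ↦ B
    D ↦ CC  (constrained at step 0)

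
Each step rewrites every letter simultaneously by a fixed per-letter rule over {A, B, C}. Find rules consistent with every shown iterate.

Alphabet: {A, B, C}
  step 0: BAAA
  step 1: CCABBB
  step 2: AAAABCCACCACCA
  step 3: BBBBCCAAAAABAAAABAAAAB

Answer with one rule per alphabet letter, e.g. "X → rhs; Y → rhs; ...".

A->B, B->CCA, C->AA

  step 2 ⇒ step 3: AAAABCCACCACCA ⇒ B·B·B·B·CCA·AA·AA·B·AA·AA·B·AA·AA·B
    A ↦ B
    B ↦ CCA
    C ↦ AA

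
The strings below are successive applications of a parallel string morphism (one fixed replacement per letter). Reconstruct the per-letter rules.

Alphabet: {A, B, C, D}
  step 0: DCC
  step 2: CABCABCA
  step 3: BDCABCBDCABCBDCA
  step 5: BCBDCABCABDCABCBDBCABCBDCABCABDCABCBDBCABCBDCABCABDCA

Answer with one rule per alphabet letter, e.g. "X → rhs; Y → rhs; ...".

  step 2 ⇒ step 3: CABCABCA ⇒ BD·CA·BC·BD·CA·BC·BD·CA
    A ↦ CA
    B ↦ BC
    C ↦ BD
    D ↦ A  (constrained at step 0)

A->CA, B->BC, C->BD, D->A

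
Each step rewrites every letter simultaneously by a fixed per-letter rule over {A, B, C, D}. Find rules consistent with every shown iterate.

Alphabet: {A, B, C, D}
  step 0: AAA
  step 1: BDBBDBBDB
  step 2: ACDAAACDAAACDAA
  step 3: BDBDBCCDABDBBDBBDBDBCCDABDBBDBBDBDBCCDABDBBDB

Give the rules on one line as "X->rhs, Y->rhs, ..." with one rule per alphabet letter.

A->BDB, B->A, C->DBC, D->CDA

  step 2 ⇒ step 3: ACDAAACDAAACDAA ⇒ BDB·DBC·CDA·BDB·BDB·BDB·DBC·CDA·BDB·BDB·BDB·DBC·CDA·BDB·BDB
    A ↦ BDB
    C ↦ DBC
    D ↦ CDA
  step 1 ⇒ step 2: BDBBDBBDB ⇒ A·CDA·A·A·CDA·A·A·CDA·A
    B ↦ A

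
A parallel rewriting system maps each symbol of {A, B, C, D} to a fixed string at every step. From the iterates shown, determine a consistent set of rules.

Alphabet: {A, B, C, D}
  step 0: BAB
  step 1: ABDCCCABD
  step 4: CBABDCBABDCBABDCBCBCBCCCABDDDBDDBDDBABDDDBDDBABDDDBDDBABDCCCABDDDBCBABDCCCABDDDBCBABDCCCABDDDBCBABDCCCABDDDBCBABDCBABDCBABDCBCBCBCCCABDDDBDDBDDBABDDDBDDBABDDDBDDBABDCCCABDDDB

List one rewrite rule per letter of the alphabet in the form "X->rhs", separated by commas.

A->CCC, B->ABD, C->CB, D->DDB

  step 0 ⇒ step 1: BAB ⇒ ABD·CCC·ABD
    A ↦ CCC
    B ↦ ABD
    C ↦ CB  (constrained at step 1)
    D ↦ DDB  (constrained at step 1)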